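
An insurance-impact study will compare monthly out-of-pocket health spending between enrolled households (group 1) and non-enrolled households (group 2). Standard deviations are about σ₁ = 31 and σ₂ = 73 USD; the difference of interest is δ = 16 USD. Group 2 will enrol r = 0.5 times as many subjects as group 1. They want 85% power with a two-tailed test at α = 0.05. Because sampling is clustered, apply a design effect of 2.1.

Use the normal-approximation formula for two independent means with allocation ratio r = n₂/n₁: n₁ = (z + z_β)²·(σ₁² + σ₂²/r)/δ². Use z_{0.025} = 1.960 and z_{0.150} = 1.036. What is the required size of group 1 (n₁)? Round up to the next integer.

n₁ = (z_{α/2} + z_β)² · (σ₁² + σ₂²/r) / δ²
   = (1.960 + 1.036)² · (31² + 73²/0.5) / 16²
   = 8.9760 · (961 + 10658) / 256
   = 8.9760 · 11619 / 256
   = 407.39
Design effect: 2.1 × 407.39 = 855.52.
Round up → n₁ = 856; n₂ = r·n₁ = 0.5 × 856 = 428.

n₁ = 856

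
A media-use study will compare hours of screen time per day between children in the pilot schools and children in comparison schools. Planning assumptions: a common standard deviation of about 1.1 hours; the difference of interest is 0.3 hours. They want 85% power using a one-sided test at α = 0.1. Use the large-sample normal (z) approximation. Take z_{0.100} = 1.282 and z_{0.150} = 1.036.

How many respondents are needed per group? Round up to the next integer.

n = (z_α + z_β)² · (σ₁² + σ₂²) / δ²
  = (1.282 + 1.036)² · (2·1.1² = 2.42) / 0.3²
  = 5.3731 · 2.42 / 0.09
  = 144.48
Round up → n = 145 per group.

n = 145 per group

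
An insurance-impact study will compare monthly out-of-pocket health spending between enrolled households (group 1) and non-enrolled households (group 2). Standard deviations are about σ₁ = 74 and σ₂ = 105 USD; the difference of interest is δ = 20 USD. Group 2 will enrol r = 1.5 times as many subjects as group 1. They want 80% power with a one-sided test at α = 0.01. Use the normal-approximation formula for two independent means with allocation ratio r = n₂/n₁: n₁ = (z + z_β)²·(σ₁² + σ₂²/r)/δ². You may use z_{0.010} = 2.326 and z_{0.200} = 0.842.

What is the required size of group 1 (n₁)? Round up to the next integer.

n₁ = (z_α + z_β)² · (σ₁² + σ₂²/r) / δ²
   = (2.326 + 0.842)² · (74² + 105²/1.5) / 20²
   = 10.0362 · (5476 + 7350) / 400
   = 10.0362 · 12826 / 400
   = 321.81
Round up → n₁ = 322; n₂ = r·n₁ = 1.5 × 322 = 483.

n₁ = 322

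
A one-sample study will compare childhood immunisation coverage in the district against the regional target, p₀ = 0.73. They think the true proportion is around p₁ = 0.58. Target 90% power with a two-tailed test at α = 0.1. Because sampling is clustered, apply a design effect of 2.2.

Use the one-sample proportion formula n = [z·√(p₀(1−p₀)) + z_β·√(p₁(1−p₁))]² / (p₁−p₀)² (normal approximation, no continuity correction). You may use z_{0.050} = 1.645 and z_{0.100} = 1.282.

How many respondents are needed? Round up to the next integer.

n = [z_{α/2}·√(p₀q₀) + z_β·√(p₁q₁)]² / (p₁ − p₀)²
  = [1.645·√(0.73·0.27) + 1.282·√(0.58·0.42)]² / (-0.15)²
  = [1.645·0.4440 + 1.282·0.4936]² / 0.0225
  = [1.3631]² / 0.0225
  = 82.57
Design effect: 2.2 × 82.57 = 181.66.
Round up → n = 182.

n = 182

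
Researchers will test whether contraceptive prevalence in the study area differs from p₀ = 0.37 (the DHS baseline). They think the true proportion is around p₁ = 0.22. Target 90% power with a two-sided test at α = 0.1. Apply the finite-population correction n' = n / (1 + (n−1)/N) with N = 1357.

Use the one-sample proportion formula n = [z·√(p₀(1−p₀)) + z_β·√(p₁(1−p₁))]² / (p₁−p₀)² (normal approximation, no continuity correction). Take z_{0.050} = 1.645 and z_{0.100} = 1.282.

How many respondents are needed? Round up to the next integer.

n = 74

n = [z_{α/2}·√(p₀q₀) + z_β·√(p₁q₁)]² / (p₁ − p₀)²
  = [1.645·√(0.37·0.63) + 1.282·√(0.22·0.78)]² / (-0.15)²
  = [1.645·0.4828 + 1.282·0.4142]² / 0.0225
  = [1.3253]² / 0.0225
  = 78.06
Finite-population correction (N = 1357): 78.06 / (1 + (78.06 − 1)/1357) = 73.87.
Round up → n = 74.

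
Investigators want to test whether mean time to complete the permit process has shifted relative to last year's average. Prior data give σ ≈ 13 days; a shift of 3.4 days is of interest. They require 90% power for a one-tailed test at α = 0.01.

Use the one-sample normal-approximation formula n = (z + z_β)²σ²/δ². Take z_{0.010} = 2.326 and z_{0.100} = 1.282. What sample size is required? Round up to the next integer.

n = (z_α + z_β)² · σ² / δ²
  = (2.326 + 1.282)² · 13² / 3.4²
  = 13.0177 · 169 / 11.56
  = 190.31
Round up → n = 191.

n = 191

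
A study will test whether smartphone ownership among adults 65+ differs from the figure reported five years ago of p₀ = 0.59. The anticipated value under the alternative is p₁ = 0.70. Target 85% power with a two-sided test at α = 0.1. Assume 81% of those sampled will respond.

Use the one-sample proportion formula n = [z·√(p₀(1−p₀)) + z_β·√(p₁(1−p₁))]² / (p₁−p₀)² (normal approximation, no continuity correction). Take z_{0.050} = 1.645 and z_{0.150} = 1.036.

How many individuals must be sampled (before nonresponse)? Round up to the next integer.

n = [z_{α/2}·√(p₀q₀) + z_β·√(p₁q₁)]² / (p₁ − p₀)²
  = [1.645·√(0.59·0.41) + 1.036·√(0.70·0.30)]² / (0.11)²
  = [1.645·0.4918 + 1.036·0.4583]² / 0.0121
  = [1.2838]² / 0.0121
  = 136.21
Adjust for 81% response: 136.21 / 0.81 = 168.17.
Round up → n = 169.

n = 169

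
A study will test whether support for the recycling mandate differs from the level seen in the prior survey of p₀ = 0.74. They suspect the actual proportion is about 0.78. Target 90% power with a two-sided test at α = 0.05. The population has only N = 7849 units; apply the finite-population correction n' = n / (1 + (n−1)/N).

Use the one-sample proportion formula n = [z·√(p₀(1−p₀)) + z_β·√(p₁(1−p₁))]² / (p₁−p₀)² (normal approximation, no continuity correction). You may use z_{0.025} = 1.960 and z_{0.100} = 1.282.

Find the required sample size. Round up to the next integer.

n = [z_{α/2}·√(p₀q₀) + z_β·√(p₁q₁)]² / (p₁ − p₀)²
  = [1.960·√(0.74·0.26) + 1.282·√(0.78·0.22)]² / (0.04)²
  = [1.960·0.4386 + 1.282·0.4142]² / 0.0016
  = [1.3908]² / 0.0016
  = 1208.93
Finite-population correction (N = 7849): 1208.93 / (1 + (1208.93 − 1)/7849) = 1047.69.
Round up → n = 1048.

n = 1048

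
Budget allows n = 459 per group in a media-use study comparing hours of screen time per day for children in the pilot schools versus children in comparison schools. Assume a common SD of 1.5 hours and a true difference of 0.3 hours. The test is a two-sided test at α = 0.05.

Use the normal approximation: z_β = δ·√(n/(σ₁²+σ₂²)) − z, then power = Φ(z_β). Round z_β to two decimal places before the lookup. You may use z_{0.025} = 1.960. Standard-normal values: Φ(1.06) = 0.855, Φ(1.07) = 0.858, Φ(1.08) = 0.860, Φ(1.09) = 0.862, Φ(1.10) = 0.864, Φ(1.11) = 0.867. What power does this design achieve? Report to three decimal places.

Power ≈ 0.858

z_β = δ·√(n/(σ₁²+σ₂²)) − z_{α/2}
    = 0.3 · √(459/4.5) − 1.960
    = 0.3 · 10.09950 − 1.960
    = 3.0299 − 1.960 = 1.0699 → 1.07
Power = Φ(1.07) = 0.858.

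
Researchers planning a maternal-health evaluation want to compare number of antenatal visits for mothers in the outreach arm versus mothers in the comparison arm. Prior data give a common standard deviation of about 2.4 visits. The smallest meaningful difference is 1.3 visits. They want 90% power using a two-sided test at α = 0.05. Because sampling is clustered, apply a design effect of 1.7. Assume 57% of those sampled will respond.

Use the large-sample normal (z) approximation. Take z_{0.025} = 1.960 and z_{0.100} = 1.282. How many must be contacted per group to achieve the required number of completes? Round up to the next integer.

n = (z_{α/2} + z_β)² · (σ₁² + σ₂²) / δ²
  = (1.960 + 1.282)² · (2·2.4² = 11.52) / 1.3²
  = 10.5106 · 11.52 / 1.69
  = 71.65
Design effect: 1.7 × 71.65 = 121.80.
Adjust for 57% response: 121.80 / 0.57 = 213.68.
Round up → n = 214 per group.

n = 214 per group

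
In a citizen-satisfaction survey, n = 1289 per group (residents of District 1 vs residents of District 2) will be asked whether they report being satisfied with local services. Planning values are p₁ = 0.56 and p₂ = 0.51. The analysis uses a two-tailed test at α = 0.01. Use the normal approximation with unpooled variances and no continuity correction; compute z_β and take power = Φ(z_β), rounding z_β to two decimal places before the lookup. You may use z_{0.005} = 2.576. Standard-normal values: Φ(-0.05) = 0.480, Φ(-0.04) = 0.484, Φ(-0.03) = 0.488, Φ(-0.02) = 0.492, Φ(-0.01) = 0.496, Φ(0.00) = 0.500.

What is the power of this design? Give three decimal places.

Power ≈ 0.488

z_β = |p₁−p₂|·√(n/[p₁q₁+p₂q₂]) − z_{α/2}
    = 0.05 · √(1289/0.4963) − 2.576
    = 0.05 · 50.9629 − 2.576
    = 2.5481 − 2.576 = -0.0279 → -0.03
Power = Φ(-0.03) = 0.488.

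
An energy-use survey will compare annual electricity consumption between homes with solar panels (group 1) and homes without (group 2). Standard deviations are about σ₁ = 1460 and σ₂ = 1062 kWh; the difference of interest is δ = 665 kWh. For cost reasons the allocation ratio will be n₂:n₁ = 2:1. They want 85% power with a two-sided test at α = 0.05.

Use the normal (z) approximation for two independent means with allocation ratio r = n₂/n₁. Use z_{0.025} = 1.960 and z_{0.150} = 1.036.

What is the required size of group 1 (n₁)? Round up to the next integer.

n₁ = 55

n₁ = (z_{α/2} + z_β)² · (σ₁² + σ₂²/r) / δ²
   = (1.960 + 1.036)² · (1460² + 1062²/2) / 665²
   = 8.9760 · (2131600 + 563922) / 442225
   = 8.9760 · 2695522 / 442225
   = 54.71
Round up → n₁ = 55; n₂ = r·n₁ = 2 × 55 = 110.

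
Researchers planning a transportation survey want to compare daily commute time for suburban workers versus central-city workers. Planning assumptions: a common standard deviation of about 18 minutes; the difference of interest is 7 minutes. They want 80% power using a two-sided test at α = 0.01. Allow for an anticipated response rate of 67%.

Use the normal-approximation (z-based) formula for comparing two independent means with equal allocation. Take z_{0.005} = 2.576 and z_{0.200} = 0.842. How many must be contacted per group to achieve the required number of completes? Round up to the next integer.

n = 231 per group

n = (z_{α/2} + z_β)² · (σ₁² + σ₂²) / δ²
  = (2.576 + 0.842)² · (2·18² = 648) / 7²
  = 11.6827 · 648 / 49
  = 154.50
Adjust for 67% response: 154.50 / 0.67 = 230.59.
Round up → n = 231 per group.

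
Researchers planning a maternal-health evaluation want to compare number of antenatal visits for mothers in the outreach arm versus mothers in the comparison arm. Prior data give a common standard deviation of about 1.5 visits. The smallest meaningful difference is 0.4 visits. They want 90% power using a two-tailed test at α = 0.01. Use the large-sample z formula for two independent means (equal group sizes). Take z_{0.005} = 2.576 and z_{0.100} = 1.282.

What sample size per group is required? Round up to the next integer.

n = 419 per group

n = (z_{α/2} + z_β)² · (σ₁² + σ₂²) / δ²
  = (2.576 + 1.282)² · (2·1.5² = 4.5) / 0.4²
  = 14.8842 · 4.5 / 0.16
  = 418.62
Round up → n = 419 per group.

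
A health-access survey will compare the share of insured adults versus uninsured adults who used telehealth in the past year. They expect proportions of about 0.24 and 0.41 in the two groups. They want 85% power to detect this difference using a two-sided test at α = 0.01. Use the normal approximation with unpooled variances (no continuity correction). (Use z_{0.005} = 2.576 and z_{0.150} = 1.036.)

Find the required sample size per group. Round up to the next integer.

n = (z_{α/2} + z_β)² · [p₁(1−p₁) + p₂(1−p₂)] / (p₁ − p₂)²
  = (2.576 + 1.036)² · (0.24·0.76 + 0.41·0.59) / (-0.17)²
  = (3.612)² · (0.1824 + 0.2419) / 0.0289
  = 13.0465 · 0.4243 / 0.0289
  = 191.54
Round up → n = 192 per group.

n = 192 per group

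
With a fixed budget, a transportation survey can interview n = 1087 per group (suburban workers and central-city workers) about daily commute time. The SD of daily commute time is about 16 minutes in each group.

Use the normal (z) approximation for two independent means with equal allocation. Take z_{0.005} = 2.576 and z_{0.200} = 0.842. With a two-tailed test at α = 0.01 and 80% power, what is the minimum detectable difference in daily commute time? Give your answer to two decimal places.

Minimum detectable difference ≈ 2.35 minutes

δ = (z_{α/2} + z_β) · √((σ₁²+σ₂²)/n)
  = (2.576 + 0.842) · √(512/1087)
  = 3.418 · √0.47102
  = 3.418 · 0.6863
  = 2.3458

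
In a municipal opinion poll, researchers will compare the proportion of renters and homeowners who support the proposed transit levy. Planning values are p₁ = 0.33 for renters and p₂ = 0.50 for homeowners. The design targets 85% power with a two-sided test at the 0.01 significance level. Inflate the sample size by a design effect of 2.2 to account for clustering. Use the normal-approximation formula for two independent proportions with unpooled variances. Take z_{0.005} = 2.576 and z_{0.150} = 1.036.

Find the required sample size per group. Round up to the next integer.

n = (z_{α/2} + z_β)² · [p₁(1−p₁) + p₂(1−p₂)] / (p₁ − p₂)²
  = (2.576 + 1.036)² · (0.33·0.67 + 0.50·0.50) / (-0.17)²
  = (3.612)² · (0.2211 + 0.2500) / 0.0289
  = 13.0465 · 0.4711 / 0.0289
  = 212.67
Design effect: 2.2 × 212.67 = 467.88.
Round up → n = 468 per group.

n = 468 per group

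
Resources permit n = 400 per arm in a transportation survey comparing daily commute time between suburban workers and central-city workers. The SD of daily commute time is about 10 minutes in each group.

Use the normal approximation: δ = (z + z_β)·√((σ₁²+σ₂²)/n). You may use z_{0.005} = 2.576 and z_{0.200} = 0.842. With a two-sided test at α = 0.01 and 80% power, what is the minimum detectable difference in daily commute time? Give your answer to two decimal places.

Minimum detectable difference ≈ 2.42 minutes

δ = (z_{α/2} + z_β) · √((σ₁²+σ₂²)/n)
  = (2.576 + 0.842) · √(200/400)
  = 3.418 · √0.5
  = 3.418 · 0.7071
  = 2.4169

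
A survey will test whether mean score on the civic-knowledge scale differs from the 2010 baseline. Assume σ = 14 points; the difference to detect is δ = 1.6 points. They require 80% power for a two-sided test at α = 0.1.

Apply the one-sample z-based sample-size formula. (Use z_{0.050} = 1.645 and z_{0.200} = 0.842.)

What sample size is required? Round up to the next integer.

n = (z_{α/2} + z_β)² · σ² / δ²
  = (1.645 + 0.842)² · 14² / 1.6²
  = 6.1852 · 196 / 2.56
  = 473.55
Round up → n = 474.

n = 474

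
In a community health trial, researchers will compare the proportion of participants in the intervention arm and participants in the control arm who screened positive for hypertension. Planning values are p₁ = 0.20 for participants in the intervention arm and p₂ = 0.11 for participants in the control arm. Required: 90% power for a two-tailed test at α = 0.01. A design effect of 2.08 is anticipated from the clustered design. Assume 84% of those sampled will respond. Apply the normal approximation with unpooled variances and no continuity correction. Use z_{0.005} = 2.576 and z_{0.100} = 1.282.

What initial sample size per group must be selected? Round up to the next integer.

n = 1174 per group

n = (z_{α/2} + z_β)² · [p₁(1−p₁) + p₂(1−p₂)] / (p₁ − p₂)²
  = (2.576 + 1.282)² · (0.20·0.80 + 0.11·0.89) / (0.09)²
  = (3.858)² · (0.1600 + 0.0979) / 0.0081
  = 14.8842 · 0.2579 / 0.0081
  = 473.90
Design effect: 2.08 × 473.90 = 985.72.
Adjust for 84% response: 985.72 / 0.84 = 1173.48.
Round up → n = 1174 per group.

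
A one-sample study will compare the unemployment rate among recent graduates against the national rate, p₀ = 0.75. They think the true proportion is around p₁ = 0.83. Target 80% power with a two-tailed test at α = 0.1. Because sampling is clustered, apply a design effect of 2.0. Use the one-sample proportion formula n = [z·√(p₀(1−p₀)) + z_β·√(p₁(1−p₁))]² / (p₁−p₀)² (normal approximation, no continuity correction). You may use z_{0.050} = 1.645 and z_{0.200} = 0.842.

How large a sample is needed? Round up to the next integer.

n = [z_{α/2}·√(p₀q₀) + z_β·√(p₁q₁)]² / (p₁ − p₀)²
  = [1.645·√(0.75·0.25) + 0.842·√(0.83·0.17)]² / (0.08)²
  = [1.645·0.4330 + 0.842·0.3756]² / 0.0064
  = [1.0286]² / 0.0064
  = 165.31
Design effect: 2.0 × 165.31 = 330.62.
Round up → n = 331.

n = 331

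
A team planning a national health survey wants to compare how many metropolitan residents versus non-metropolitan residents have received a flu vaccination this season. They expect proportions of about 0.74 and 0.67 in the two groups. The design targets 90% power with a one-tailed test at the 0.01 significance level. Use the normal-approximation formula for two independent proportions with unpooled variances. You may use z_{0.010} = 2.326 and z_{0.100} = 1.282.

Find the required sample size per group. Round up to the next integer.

n = (z_α + z_β)² · [p₁(1−p₁) + p₂(1−p₂)] / (p₁ − p₂)²
  = (2.326 + 1.282)² · (0.74·0.26 + 0.67·0.33) / (0.07)²
  = (3.608)² · (0.1924 + 0.2211) / 0.0049
  = 13.0177 · 0.4135 / 0.0049
  = 1098.53
Round up → n = 1099 per group.

n = 1099 per group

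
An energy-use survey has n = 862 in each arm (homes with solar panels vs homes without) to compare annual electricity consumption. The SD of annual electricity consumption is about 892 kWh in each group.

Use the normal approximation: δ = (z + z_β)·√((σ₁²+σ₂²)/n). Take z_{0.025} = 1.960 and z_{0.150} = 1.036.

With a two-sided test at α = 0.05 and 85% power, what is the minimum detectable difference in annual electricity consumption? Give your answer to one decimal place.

δ = (z_{α/2} + z_β) · √((σ₁²+σ₂²)/n)
  = (1.960 + 1.036) · √(1591328/862)
  = 2.996 · √1846.1
  = 2.996 · 42.9661
  = 128.7265

Minimum detectable difference ≈ 128.7 kWh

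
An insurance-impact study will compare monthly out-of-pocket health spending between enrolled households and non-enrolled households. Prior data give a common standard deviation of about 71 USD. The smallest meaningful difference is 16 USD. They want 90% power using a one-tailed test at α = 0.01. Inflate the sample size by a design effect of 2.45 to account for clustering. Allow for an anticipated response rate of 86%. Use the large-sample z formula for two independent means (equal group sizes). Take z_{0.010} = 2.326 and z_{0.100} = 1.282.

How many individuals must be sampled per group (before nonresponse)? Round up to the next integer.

n = 1461 per group

n = (z_α + z_β)² · (σ₁² + σ₂²) / δ²
  = (2.326 + 1.282)² · (2·71² = 10082) / 16²
  = 13.0177 · 10082 / 256
  = 512.67
Design effect: 2.45 × 512.67 = 1256.05.
Adjust for 86% response: 1256.05 / 0.86 = 1460.52.
Round up → n = 1461 per group.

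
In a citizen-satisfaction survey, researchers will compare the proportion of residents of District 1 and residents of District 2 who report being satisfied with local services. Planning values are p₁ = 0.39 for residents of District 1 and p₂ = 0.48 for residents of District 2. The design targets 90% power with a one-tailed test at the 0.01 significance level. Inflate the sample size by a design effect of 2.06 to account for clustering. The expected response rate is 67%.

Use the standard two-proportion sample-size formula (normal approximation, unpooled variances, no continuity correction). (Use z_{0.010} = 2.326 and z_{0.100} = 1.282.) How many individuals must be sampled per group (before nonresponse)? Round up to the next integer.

n = (z_α + z_β)² · [p₁(1−p₁) + p₂(1−p₂)] / (p₁ − p₂)²
  = (2.326 + 1.282)² · (0.39·0.61 + 0.48·0.52) / (-0.09)²
  = (3.608)² · (0.2379 + 0.2496) / 0.0081
  = 13.0177 · 0.4875 / 0.0081
  = 783.47
Design effect: 2.06 × 783.47 = 1613.95.
Adjust for 67% response: 1613.95 / 0.67 = 2408.88.
Round up → n = 2409 per group.

n = 2409 per group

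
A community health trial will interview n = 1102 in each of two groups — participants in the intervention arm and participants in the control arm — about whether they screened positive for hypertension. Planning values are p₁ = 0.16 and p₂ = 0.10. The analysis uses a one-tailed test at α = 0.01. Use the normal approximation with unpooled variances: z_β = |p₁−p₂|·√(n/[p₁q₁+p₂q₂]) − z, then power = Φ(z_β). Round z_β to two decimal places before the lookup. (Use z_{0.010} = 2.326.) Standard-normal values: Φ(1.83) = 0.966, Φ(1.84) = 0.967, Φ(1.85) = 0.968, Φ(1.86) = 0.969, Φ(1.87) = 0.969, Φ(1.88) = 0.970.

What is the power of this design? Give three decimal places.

z_β = |p₁−p₂|·√(n/[p₁q₁+p₂q₂]) − z_α
    = 0.06 · √(1102/0.2244) − 2.326
    = 0.06 · 70.0776 − 2.326
    = 4.2047 − 2.326 = 1.8787 → 1.88
Power = Φ(1.88) = 0.970.

Power ≈ 0.970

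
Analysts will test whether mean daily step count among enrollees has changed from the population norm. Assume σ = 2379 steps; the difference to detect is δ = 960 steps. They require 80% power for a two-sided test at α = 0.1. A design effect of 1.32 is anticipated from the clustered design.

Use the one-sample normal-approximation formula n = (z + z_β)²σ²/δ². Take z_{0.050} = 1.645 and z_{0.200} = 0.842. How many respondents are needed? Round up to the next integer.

n = 51

n = (z_{α/2} + z_β)² · σ² / δ²
  = (1.645 + 0.842)² · 2379² / 960²
  = 6.1852 · 5659641 / 921600
  = 37.98
Design effect: 1.32 × 37.98 = 50.14.
Round up → n = 51.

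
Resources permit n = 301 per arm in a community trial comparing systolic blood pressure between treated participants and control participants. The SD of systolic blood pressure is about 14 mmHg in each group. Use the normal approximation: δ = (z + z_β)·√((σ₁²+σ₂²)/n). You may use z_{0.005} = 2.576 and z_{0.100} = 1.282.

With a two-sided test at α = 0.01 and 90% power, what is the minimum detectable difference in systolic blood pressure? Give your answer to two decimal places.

δ = (z_{α/2} + z_β) · √((σ₁²+σ₂²)/n)
  = (2.576 + 1.282) · √(392/301)
  = 3.858 · √1.3023
  = 3.858 · 1.1412
  = 4.4027

Minimum detectable difference ≈ 4.40 mmHg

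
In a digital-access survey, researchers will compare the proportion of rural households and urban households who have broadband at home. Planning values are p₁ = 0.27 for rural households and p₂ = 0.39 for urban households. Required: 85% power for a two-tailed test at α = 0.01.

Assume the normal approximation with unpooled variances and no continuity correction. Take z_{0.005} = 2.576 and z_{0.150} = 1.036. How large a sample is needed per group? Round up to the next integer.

n = (z_{α/2} + z_β)² · [p₁(1−p₁) + p₂(1−p₂)] / (p₁ − p₂)²
  = (2.576 + 1.036)² · (0.27·0.73 + 0.39·0.61) / (-0.12)²
  = (3.612)² · (0.1971 + 0.2379) / 0.0144
  = 13.0465 · 0.4350 / 0.0144
  = 394.11
Round up → n = 395 per group.

n = 395 per group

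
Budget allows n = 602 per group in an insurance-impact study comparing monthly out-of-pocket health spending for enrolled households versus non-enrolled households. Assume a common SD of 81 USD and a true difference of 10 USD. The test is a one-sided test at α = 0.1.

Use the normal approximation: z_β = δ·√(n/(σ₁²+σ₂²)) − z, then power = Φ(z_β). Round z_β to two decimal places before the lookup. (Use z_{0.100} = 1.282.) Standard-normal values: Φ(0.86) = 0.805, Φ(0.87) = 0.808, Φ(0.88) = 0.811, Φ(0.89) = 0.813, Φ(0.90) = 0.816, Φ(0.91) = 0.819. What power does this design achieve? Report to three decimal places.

Power ≈ 0.805

z_β = δ·√(n/(σ₁²+σ₂²)) − z_α
    = 10 · √(602/13122) − 1.282
    = 10 · 0.21419 − 1.282
    = 2.1419 − 1.282 = 0.8599 → 0.86
Power = Φ(0.86) = 0.805.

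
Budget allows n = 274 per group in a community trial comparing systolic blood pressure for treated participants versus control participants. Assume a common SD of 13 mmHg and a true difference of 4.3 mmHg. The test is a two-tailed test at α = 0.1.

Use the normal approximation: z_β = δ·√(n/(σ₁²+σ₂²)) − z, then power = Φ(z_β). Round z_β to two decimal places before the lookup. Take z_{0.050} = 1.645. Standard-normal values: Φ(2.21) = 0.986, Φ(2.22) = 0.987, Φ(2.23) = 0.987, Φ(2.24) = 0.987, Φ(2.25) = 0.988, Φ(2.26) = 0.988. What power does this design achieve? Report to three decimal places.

Power ≈ 0.987

z_β = δ·√(n/(σ₁²+σ₂²)) − z_{α/2}
    = 4.3 · √(274/338) − 1.645
    = 4.3 · 0.90036 − 1.645
    = 3.8716 − 1.645 = 2.2266 → 2.23
Power = Φ(2.23) = 0.987.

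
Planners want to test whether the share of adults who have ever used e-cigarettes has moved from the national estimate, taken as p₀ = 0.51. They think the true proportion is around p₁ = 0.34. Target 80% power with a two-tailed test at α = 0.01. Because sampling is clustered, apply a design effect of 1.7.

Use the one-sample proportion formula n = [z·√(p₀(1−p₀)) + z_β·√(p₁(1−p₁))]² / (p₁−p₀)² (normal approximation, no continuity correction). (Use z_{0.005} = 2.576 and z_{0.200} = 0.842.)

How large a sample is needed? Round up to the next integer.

n = 168

n = [z_{α/2}·√(p₀q₀) + z_β·√(p₁q₁)]² / (p₁ − p₀)²
  = [2.576·√(0.51·0.49) + 0.842·√(0.34·0.66)]² / (-0.17)²
  = [2.576·0.4999 + 0.842·0.4737]² / 0.0289
  = [1.6866]² / 0.0289
  = 98.43
Design effect: 1.7 × 98.43 = 167.33.
Round up → n = 168.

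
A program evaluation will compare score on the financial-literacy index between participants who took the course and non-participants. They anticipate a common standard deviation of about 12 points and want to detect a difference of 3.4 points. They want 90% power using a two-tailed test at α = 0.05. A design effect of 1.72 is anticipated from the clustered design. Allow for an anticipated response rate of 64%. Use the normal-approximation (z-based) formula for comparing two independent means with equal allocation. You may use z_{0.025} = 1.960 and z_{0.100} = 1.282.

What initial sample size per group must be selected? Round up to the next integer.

n = 704 per group

n = (z_{α/2} + z_β)² · (σ₁² + σ₂²) / δ²
  = (1.960 + 1.282)² · (2·12² = 288) / 3.4²
  = 10.5106 · 288 / 11.56
  = 261.85
Design effect: 1.72 × 261.85 = 450.39.
Adjust for 64% response: 450.39 / 0.64 = 703.73.
Round up → n = 704 per group.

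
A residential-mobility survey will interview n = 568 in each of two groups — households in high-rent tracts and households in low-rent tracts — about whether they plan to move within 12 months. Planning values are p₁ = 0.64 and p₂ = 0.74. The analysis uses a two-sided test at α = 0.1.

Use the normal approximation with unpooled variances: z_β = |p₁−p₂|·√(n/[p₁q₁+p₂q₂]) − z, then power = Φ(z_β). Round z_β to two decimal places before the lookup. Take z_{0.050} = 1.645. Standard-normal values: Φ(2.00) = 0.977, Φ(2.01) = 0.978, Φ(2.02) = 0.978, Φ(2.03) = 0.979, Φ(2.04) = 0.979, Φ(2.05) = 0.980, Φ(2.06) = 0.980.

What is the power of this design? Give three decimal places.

z_β = |p₁−p₂|·√(n/[p₁q₁+p₂q₂]) − z_{α/2}
    = 0.10 · √(568/0.4228) − 1.645
    = 0.10 · 36.6528 − 1.645
    = 3.6653 − 1.645 = 2.0203 → 2.02
Power = Φ(2.02) = 0.978.

Power ≈ 0.978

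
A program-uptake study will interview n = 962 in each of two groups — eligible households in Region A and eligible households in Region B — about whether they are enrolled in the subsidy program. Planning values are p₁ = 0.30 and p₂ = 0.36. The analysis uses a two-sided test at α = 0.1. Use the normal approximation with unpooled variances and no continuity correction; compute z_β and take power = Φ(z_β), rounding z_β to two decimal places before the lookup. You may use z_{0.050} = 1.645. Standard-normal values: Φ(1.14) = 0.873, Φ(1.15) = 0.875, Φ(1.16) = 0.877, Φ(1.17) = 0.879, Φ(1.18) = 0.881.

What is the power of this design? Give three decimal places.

Power ≈ 0.877

z_β = |p₁−p₂|·√(n/[p₁q₁+p₂q₂]) − z_{α/2}
    = 0.06 · √(962/0.4404) − 1.645
    = 0.06 · 46.7373 − 1.645
    = 2.8042 − 1.645 = 1.1592 → 1.16
Power = Φ(1.16) = 0.877.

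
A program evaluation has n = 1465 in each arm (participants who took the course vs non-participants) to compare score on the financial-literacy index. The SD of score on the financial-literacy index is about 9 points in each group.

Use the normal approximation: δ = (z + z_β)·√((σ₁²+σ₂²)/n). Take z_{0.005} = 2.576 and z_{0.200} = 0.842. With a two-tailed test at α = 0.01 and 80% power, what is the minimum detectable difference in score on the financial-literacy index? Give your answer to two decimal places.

Minimum detectable difference ≈ 1.14 points

δ = (z_{α/2} + z_β) · √((σ₁²+σ₂²)/n)
  = (2.576 + 0.842) · √(162/1465)
  = 3.418 · √0.11058
  = 3.418 · 0.3325
  = 1.1366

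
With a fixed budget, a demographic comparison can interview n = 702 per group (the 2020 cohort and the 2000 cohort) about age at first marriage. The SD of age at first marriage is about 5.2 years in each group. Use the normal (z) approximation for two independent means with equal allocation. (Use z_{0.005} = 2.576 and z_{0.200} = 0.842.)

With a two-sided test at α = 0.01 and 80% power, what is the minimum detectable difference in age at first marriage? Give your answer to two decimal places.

Minimum detectable difference ≈ 0.95 years

δ = (z_{α/2} + z_β) · √((σ₁²+σ₂²)/n)
  = (2.576 + 0.842) · √(54.08/702)
  = 3.418 · √0.07704
  = 3.418 · 0.2776
  = 0.9487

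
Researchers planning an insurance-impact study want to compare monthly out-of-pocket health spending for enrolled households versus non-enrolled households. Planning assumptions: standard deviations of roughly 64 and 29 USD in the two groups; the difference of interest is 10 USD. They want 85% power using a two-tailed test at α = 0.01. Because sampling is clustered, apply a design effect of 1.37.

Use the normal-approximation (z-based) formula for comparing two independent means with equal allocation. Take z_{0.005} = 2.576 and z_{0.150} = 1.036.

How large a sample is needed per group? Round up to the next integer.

n = (z_{α/2} + z_β)² · (σ₁² + σ₂²) / δ²
  = (2.576 + 1.036)² · (64² + 29² = 4937) / 10²
  = 13.0465 · 4937 / 100
  = 644.11
Design effect: 1.37 × 644.11 = 882.43.
Round up → n = 883 per group.

n = 883 per group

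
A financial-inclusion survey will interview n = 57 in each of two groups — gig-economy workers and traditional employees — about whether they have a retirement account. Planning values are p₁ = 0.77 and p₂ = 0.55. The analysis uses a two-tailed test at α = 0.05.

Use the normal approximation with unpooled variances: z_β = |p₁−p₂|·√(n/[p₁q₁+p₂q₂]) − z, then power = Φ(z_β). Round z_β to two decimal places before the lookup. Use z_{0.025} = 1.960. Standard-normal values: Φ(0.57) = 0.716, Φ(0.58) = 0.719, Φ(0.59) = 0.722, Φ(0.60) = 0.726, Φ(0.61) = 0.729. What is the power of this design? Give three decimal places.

Power ≈ 0.722

z_β = |p₁−p₂|·√(n/[p₁q₁+p₂q₂]) − z_{α/2}
    = 0.22 · √(57/0.4246) − 1.960
    = 0.22 · 11.5864 − 1.960
    = 2.5490 − 1.960 = 0.5890 → 0.59
Power = Φ(0.59) = 0.722.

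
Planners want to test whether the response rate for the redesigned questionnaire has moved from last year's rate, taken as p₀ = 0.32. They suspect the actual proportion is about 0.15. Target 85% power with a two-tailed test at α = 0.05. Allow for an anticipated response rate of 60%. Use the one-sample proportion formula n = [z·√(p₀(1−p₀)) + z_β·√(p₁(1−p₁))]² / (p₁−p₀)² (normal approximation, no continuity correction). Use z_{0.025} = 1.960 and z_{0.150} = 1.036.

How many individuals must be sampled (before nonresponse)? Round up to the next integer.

n = 96

n = [z_{α/2}·√(p₀q₀) + z_β·√(p₁q₁)]² / (p₁ − p₀)²
  = [1.960·√(0.32·0.68) + 1.036·√(0.15·0.85)]² / (-0.17)²
  = [1.960·0.4665 + 1.036·0.3571]² / 0.0289
  = [1.2842]² / 0.0289
  = 57.07
Adjust for 60% response: 57.07 / 0.60 = 95.11.
Round up → n = 96.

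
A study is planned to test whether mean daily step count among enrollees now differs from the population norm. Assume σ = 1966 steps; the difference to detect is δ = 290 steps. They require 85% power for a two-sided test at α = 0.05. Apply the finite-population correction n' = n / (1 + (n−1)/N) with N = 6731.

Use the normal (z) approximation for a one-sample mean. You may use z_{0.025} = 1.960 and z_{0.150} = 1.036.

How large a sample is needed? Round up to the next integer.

n = (z_{α/2} + z_β)² · σ² / δ²
  = (1.960 + 1.036)² · 1966² / 290²
  = 8.9760 · 3865156 / 84100
  = 412.53
Finite-population correction (N = 6731): 412.53 / (1 + (412.53 − 1)/6731) = 388.76.
Round up → n = 389.

n = 389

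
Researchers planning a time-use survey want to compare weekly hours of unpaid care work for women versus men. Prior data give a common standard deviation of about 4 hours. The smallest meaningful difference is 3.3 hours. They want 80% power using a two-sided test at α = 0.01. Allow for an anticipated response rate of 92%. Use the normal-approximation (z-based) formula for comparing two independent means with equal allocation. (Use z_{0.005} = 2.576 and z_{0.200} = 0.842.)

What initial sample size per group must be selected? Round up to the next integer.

n = (z_{α/2} + z_β)² · (σ₁² + σ₂²) / δ²
  = (2.576 + 0.842)² · (2·4² = 32) / 3.3²
  = 11.6827 · 32 / 10.89
  = 34.33
Adjust for 92% response: 34.33 / 0.92 = 37.31.
Round up → n = 38 per group.

n = 38 per group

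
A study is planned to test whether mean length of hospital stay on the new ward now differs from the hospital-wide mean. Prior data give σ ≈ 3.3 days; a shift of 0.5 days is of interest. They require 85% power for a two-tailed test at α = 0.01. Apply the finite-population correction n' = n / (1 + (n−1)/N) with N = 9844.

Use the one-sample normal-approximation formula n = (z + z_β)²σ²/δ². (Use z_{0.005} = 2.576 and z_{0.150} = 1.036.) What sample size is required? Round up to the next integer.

n = 538

n = (z_{α/2} + z_β)² · σ² / δ²
  = (2.576 + 1.036)² · 3.3² / 0.5²
  = 13.0465 · 10.89 / 0.25
  = 568.31
Finite-population correction (N = 9844): 568.31 / (1 + (568.31 − 1)/9844) = 537.34.
Round up → n = 538.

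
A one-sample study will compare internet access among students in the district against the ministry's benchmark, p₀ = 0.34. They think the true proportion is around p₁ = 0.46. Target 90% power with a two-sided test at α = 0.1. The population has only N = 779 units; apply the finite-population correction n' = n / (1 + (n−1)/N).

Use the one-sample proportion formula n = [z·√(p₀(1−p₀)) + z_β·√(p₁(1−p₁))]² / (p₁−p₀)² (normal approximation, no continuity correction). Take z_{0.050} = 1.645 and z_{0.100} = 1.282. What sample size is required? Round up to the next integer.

n = 119

n = [z_{α/2}·√(p₀q₀) + z_β·√(p₁q₁)]² / (p₁ − p₀)²
  = [1.645·√(0.34·0.66) + 1.282·√(0.46·0.54)]² / (0.12)²
  = [1.645·0.4737 + 1.282·0.4984]² / 0.0144
  = [1.4182]² / 0.0144
  = 139.67
Finite-population correction (N = 779): 139.67 / (1 + (139.67 − 1)/779) = 118.57.
Round up → n = 119.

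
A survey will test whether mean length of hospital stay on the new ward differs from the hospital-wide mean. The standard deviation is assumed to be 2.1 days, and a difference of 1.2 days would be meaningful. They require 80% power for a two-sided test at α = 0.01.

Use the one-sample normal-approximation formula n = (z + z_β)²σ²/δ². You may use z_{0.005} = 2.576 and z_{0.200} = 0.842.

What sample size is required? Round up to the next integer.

n = 36

n = (z_{α/2} + z_β)² · σ² / δ²
  = (2.576 + 0.842)² · 2.1² / 1.2²
  = 11.6827 · 4.41 / 1.44
  = 35.78
Round up → n = 36.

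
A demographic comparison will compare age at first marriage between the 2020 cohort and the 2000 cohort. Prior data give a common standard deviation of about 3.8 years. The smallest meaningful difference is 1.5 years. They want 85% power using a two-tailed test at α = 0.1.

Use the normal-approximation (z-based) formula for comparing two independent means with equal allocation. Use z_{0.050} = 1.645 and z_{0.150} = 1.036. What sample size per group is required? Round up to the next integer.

n = 93 per group

n = (z_{α/2} + z_β)² · (σ₁² + σ₂²) / δ²
  = (1.645 + 1.036)² · (2·3.8² = 28.88) / 1.5²
  = 7.1878 · 28.88 / 2.25
  = 92.26
Round up → n = 93 per group.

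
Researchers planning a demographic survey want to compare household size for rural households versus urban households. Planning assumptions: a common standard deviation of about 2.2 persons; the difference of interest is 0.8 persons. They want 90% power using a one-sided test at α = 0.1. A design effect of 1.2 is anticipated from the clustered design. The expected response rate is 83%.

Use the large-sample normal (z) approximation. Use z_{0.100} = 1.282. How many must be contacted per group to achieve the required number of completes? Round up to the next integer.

n = (z_α + z_β)² · (σ₁² + σ₂²) / δ²
  = (1.282 + 1.282)² · (2·2.2² = 9.68) / 0.8²
  = 6.5741 · 9.68 / 0.64
  = 99.43
Design effect: 1.2 × 99.43 = 119.32.
Adjust for 83% response: 119.32 / 0.83 = 143.76.
Round up → n = 144 per group.

n = 144 per group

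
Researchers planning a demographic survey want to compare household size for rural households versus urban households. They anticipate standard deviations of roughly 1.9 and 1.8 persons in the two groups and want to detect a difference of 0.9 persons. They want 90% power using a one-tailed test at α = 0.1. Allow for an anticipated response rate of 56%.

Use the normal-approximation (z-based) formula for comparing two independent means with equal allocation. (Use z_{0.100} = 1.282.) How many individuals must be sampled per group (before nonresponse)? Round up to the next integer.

n = (z_α + z_β)² · (σ₁² + σ₂²) / δ²
  = (1.282 + 1.282)² · (1.9² + 1.8² = 6.85) / 0.9²
  = 6.5741 · 6.85 / 0.81
  = 55.60
Adjust for 56% response: 55.60 / 0.56 = 99.28.
Round up → n = 100 per group.

n = 100 per group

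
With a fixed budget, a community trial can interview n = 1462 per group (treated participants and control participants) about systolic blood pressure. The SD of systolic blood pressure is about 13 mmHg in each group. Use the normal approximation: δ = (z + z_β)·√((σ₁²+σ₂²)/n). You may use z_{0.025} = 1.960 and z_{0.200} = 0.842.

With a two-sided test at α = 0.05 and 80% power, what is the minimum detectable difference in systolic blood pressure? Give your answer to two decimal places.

Minimum detectable difference ≈ 1.35 mmHg

δ = (z_{α/2} + z_β) · √((σ₁²+σ₂²)/n)
  = (1.960 + 0.842) · √(338/1462)
  = 2.802 · √0.23119
  = 2.802 · 0.4808
  = 1.3473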